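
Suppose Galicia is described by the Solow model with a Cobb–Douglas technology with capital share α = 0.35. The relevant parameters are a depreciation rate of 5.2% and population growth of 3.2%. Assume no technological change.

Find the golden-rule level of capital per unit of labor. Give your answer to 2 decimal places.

The golden rule sets f'(k) = n + δ, i.e. α·k^(α−1) = n + δ.
So k^(1−α) = α / (n + δ) = 0.35 / 0.084 = 4.1667.
k_gold = 4.1667^(1/0.65) ≈ 8.9852

k_gold ≈ 8.99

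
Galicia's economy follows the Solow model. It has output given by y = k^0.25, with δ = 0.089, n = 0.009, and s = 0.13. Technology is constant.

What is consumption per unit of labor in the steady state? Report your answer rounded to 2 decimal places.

In steady state, investment equals break-even investment: s·k^α = (n + δ)·k.
Dividing both sides by k: k^(1−α) = s / (n + δ).
k^0.75 = 0.13 / (0.009 + 0.089) = 0.13 / 0.098 = 1.3265
k* = 1.3265^(1/0.75) ≈ 1.4575
y* = (k*)^α = 1.4575^0.25 ≈ 1.0988
c* = (1 − s)·y* = (1 − 0.13) × 1.0988 ≈ 0.9560

c* = 0.96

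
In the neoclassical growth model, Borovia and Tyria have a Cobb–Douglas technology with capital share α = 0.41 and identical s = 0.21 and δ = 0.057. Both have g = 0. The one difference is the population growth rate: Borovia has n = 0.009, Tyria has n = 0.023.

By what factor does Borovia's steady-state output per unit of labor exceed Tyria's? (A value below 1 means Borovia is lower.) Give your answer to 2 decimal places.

Steady-state y* = [s/(n + δ)]^(α/(1−α)), so the ratio is [ (s_B/(n + δ)_B) / (s_T/(n + δ)_T) ]^0.6949.
s_B/(n + δ)_B = 0.21/0.066 = 3.1818; s_T/(n + δ)_T = 0.21/0.080 = 2.6250.
Ratio = (3.1818/2.6250)^0.6949 = 1.2121^0.6949 ≈ 1.1430

y*_B / y*_T ≈ 1.14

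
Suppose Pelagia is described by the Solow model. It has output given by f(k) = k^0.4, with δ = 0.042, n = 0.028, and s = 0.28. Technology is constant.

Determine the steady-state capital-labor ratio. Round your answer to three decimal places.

In steady state, investment equals break-even investment: s·k^α = (n + δ)·k.
Rearranging, k^(1−α) = s / (n + δ).
k^0.6 = 0.28 / (0.028 + 0.042) = 0.28 / 0.070 = 4.0000
k* = 4.0000^(1/0.6) ≈ 10.0794

k* = 10.079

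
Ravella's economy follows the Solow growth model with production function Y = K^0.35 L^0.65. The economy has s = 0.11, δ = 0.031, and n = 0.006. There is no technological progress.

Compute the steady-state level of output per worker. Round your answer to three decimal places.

In steady state, investment equals break-even investment: s·k^α = (n + δ)·k.
Dividing both sides by k: k^(1−α) = s / (n + δ).
k^0.65 = 0.11 / (0.006 + 0.031) = 0.11 / 0.037 = 2.9730
k* = 2.9730^(1/0.65) ≈ 5.3455
y* = (k*)^α = 5.3455^0.35 ≈ 1.7980

y* ≈ 1.798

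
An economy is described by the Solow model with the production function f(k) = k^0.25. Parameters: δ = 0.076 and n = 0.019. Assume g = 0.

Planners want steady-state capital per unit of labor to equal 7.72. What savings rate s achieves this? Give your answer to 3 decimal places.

s ≈ 0.440

In steady state, investment equals break-even investment: s·k^α = (n + δ)·k.
So s / (n + δ) = (k*)^(1−α) = 7.72^0.75 = 4.6314.
Therefore s = 4.6314 × (n + δ) = 4.6314 × 0.095 = 0.4400.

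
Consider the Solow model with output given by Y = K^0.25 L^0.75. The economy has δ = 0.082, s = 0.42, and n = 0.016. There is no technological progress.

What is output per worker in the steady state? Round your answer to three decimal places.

y* = 1.624

Steady state requires s·f(k) = (n + δ)·k, i.e. s·k^α = (n + δ)·k.
Rearranging, k^(1−α) = s / (n + δ).
k^0.75 = 0.42 / (0.016 + 0.082) = 0.42 / 0.098 = 4.2857
k* = 4.2857^(1/0.75) ≈ 6.9614
y* = (k*)^α = 6.9614^0.25 ≈ 1.6243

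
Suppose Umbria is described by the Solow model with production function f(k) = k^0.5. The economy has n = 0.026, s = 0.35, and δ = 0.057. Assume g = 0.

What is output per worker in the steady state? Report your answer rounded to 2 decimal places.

y* = 4.22

In steady state, investment equals break-even investment: s·k^α = (n + δ)·k.
Dividing both sides by k: k^(1−α) = s / (n + δ).
k^0.5 = 0.35 / (0.026 + 0.057) = 0.35 / 0.083 = 4.2169
k* = 4.2169^(1/0.5) ≈ 17.7822
y* = (k*)^α = 17.7822^0.5 ≈ 4.2169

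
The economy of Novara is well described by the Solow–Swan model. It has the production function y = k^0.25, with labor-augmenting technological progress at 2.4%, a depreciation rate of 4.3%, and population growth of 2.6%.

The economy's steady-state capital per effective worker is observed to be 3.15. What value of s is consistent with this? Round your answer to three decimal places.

s ≈ 0.220

At the steady state, Δk = 0, so s·k^α = (n + g + δ)·k.
So s / (n + g + δ) = (k*)^(1−α) = 3.15^0.75 = 2.3645.
Therefore s = 2.3645 × (n + g + δ) = 2.3645 × 0.093 = 0.2199.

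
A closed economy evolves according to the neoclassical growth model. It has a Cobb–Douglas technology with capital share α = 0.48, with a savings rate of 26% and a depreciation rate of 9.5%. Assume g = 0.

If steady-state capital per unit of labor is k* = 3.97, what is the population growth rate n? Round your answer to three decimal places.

In steady state, investment equals break-even investment: s·k^α = (n + δ)·k.
So s / (n + δ) = (k*)^(1−α) = 3.97^0.52 = 2.0482.
Therefore n + δ = s / 2.0482 = 0.26 / 2.0482 = 0.1269, so n = 0.1269 − 0.095 = 0.0319.

n ≈ 0.032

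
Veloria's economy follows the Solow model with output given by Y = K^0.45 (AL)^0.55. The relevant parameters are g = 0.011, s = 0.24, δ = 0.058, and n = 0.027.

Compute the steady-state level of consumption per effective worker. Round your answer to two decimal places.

c* = 1.61

At the steady state, Δk = 0, so s·k^α = (n + g + δ)·k.
Dividing both sides by k: k^(1−α) = s / (n + g + δ).
k^0.55 = 0.24 / (0.027 + 0.011 + 0.058) = 0.24 / 0.096 = 2.5000
k* = 2.5000^(1/0.55) ≈ 5.2909
y* = (k*)^α = 5.2909^0.45 ≈ 2.1164
c* = (1 − s)·y* = (1 − 0.24) × 2.1164 ≈ 1.6085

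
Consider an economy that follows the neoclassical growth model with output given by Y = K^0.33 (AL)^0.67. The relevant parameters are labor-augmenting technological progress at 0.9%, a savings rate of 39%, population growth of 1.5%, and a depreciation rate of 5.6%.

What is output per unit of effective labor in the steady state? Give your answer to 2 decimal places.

y* = 2.18

Steady state requires s·f(k) = (n + g + δ)·k, i.e. s·k^α = (n + g + δ)·k.
Dividing both sides by k: k^(1−α) = s / (n + g + δ).
k^0.67 = 0.39 / (0.015 + 0.009 + 0.056) = 0.39 / 0.080 = 4.8750
k* = 4.8750^(1/0.67) ≈ 10.6372
y* = (k*)^α = 10.6372^0.33 ≈ 2.1820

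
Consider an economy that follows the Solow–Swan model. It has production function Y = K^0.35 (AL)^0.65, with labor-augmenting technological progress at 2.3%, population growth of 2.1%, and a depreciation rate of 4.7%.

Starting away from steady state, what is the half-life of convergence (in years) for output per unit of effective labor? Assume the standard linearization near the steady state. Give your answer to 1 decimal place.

Near the steady state the convergence rate is λ = (1 − α)(n + g + δ).
λ = (1 − 0.35) × 0.091 = 0.65 × 0.091 = 0.05915
Half-life = ln 2 / λ = 0.6931 / 0.05915 ≈ 11.72 years

t_½ ≈ 11.7 years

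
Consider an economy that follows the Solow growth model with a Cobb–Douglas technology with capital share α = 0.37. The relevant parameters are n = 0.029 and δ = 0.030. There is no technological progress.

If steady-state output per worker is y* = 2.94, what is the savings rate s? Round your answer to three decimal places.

Steady state requires s·f(k) = (n + δ)·k, i.e. s·k^α = (n + δ)·k.
Since y* = [s/(n + δ)]^(α/(1−α)), we have s/(n + δ) = (y*)^((1−α)/α) = 2.94^1.7027 = 6.2727.
Therefore s = 6.2727 × (n + δ) = 6.2727 × 0.059 = 0.3701.

s ≈ 0.370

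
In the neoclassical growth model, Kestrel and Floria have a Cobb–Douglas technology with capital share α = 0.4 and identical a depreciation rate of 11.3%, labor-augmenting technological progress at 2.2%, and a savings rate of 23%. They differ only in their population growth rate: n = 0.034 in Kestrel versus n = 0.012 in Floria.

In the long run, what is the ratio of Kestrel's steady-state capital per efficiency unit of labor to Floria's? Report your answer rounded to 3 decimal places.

Steady-state k* = [s/(n + g + δ)]^(1/(1−α)), so the ratio is [ (s_K/(n + g + δ)_K) / (s_F/(n + g + δ)_F) ]^1.6667.
s_K/(n + g + δ)_K = 0.23/0.169 = 1.3609; s_F/(n + g + δ)_F = 0.23/0.147 = 1.5646.
Ratio = (1.3609/1.5646)^1.6667 = 0.8698^1.6667 ≈ 0.7926

k*_K / k*_F ≈ 0.793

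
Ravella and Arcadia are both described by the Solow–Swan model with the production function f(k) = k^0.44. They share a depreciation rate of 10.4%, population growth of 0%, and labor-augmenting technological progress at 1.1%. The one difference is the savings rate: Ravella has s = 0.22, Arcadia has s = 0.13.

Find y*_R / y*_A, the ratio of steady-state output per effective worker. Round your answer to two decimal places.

y*_R / y*_A ≈ 1.51

Steady-state y* = [s/(n + g + δ)]^(α/(1−α)), so the ratio is [ (s_R/(n + g + δ)_R) / (s_A/(n + g + δ)_A) ]^0.7857.
s_R/(n + g + δ)_R = 0.22/0.115 = 1.9130; s_A/(n + g + δ)_A = 0.13/0.115 = 1.1304.
Ratio = (1.9130/1.1304)^0.7857 = 1.6923^0.7857 ≈ 1.5119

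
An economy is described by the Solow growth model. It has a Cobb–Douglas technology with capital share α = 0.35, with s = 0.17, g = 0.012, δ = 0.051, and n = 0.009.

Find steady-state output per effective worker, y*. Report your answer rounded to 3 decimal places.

At the steady state, Δk = 0, so s·k^α = (n + g + δ)·k.
Dividing both sides by k: k^(1−α) = s / (n + g + δ).
k^0.65 = 0.17 / (0.009 + 0.012 + 0.051) = 0.17 / 0.072 = 2.3611
k* = 2.3611^(1/0.65) ≈ 3.7499
y* = (k*)^α = 3.7499^0.35 ≈ 1.5882

y* = 1.588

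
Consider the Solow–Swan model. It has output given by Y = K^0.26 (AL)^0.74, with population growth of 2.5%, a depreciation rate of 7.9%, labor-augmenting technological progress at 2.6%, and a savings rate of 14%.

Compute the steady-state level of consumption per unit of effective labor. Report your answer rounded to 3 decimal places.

c* = 0.883

In steady state, investment equals break-even investment: s·k^α = (n + g + δ)·k.
Dividing both sides by k: k^(1−α) = s / (n + g + δ).
k^0.74 = 0.14 / (0.025 + 0.026 + 0.079) = 0.14 / 0.130 = 1.0769
k* = 1.0769^(1/0.74) ≈ 1.1053
y* = (k*)^α = 1.1053^0.26 ≈ 1.0264
c* = (1 − s)·y* = (1 − 0.14) × 1.0264 ≈ 0.8827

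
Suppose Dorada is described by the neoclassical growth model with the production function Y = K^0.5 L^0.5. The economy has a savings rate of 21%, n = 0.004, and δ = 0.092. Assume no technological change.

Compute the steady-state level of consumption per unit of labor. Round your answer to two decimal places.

c* = 1.73

At the steady state, Δk = 0, so s·k^α = (n + δ)·k.
Dividing both sides by k: k^(1−α) = s / (n + δ).
k^0.5 = 0.21 / (0.004 + 0.092) = 0.21 / 0.096 = 2.1875
k* = 2.1875^(1/0.5) ≈ 4.7852
y* = (k*)^α = 4.7852^0.5 ≈ 2.1875
c* = (1 − s)·y* = (1 − 0.21) × 2.1875 ≈ 1.7281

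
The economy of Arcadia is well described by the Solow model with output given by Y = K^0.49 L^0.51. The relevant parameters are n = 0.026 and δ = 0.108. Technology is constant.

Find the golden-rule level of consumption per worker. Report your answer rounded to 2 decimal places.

c_gold ≈ 1.77

At the golden rule, f'(k) = n + δ, so α·k^(α−1) = n + δ and k_gold = (α/(n + δ))^(1/(1−α)).
k_gold = (0.49/0.134)^(1/0.51) = 3.6567^1.9608 ≈ 12.7088
c_gold = f(k_gold) − (n + δ)·k_gold = 3.4755 − 0.134×12.7088 ≈ 1.7725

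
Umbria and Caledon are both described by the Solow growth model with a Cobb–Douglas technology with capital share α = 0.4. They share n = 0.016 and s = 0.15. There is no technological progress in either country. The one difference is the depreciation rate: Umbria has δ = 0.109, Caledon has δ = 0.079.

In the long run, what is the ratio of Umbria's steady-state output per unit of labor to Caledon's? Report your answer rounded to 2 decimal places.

y*_U / y*_C ≈ 0.83

Steady-state y* = [s/(n + δ)]^(α/(1−α)), so the ratio is [ (s_U/(n + δ)_U) / (s_C/(n + δ)_C) ]^0.6667.
s_U/(n + δ)_U = 0.15/0.125 = 1.2000; s_C/(n + δ)_C = 0.15/0.095 = 1.5789.
Ratio = (1.2000/1.5789)^0.6667 = 0.7600^0.6667 ≈ 0.8328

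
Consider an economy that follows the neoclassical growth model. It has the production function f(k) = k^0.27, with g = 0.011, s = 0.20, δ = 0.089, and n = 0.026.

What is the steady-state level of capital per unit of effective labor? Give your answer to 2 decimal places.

At the steady state, Δk = 0, so s·k^α = (n + g + δ)·k.
Rearranging, k^(1−α) = s / (n + g + δ).
k^0.73 = 0.20 / (0.026 + 0.011 + 0.089) = 0.20 / 0.126 = 1.5873
k* = 1.5873^(1/0.73) ≈ 1.8831

k* = 1.88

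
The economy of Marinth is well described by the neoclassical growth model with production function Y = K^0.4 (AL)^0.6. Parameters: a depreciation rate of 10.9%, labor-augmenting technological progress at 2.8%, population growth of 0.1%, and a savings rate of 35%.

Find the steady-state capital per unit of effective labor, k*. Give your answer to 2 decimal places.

At the steady state, Δk = 0, so s·k^α = (n + g + δ)·k.
Rearranging, k^(1−α) = s / (n + g + δ).
k^0.6 = 0.35 / (0.001 + 0.028 + 0.109) = 0.35 / 0.138 = 2.5362
k* = 2.5362^(1/0.6) ≈ 4.7167

k* ≈ 4.72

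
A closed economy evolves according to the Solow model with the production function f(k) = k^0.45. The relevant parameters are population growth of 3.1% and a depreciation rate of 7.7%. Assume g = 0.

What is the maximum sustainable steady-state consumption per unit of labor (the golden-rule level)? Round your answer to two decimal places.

At the golden rule, f'(k) = n + δ, so α·k^(α−1) = n + δ and k_gold = (α/(n + δ))^(1/(1−α)).
k_gold = (0.45/0.108)^(1/0.55) = 4.1667^1.8182 ≈ 13.3939
c_gold = f(k_gold) − (n + δ)·k_gold = 3.2145 − 0.108×13.3939 ≈ 1.7680

c_gold ≈ 1.77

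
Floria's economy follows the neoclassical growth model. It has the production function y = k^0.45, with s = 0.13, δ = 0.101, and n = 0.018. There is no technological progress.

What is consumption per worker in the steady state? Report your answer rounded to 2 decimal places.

c* = 0.94

At the steady state, Δk = 0, so s·k^α = (n + δ)·k.
Dividing both sides by k: k^(1−α) = s / (n + δ).
k^0.55 = 0.13 / (0.018 + 0.101) = 0.13 / 0.119 = 1.0924
k* = 1.0924^(1/0.55) ≈ 1.1743
y* = (k*)^α = 1.1743^0.45 ≈ 1.0750
c* = (1 − s)·y* = (1 − 0.13) × 1.0750 ≈ 0.9353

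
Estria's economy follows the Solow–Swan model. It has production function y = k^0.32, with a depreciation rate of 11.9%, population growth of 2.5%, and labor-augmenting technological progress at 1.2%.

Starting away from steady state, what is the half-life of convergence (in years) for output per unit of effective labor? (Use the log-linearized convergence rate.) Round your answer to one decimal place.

about 6.5 years

Near the steady state the convergence rate is λ = (1 − α)(n + g + δ).
λ = (1 − 0.32) × 0.156 = 0.68 × 0.156 = 0.10608
Half-life = ln 2 / λ = 0.6931 / 0.10608 ≈ 6.53 years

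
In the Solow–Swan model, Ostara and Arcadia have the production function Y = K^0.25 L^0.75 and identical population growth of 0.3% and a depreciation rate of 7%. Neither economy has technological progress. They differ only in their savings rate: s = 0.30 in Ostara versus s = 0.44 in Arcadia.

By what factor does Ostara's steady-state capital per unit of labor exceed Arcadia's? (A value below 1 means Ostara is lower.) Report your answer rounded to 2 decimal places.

Steady-state k* = [s/(n + δ)]^(1/(1−α)), so the ratio is [ (s_O/(n + δ)_O) / (s_A/(n + δ)_A) ]^1.3333.
s_O/(n + δ)_O = 0.30/0.073 = 4.1096; s_A/(n + δ)_A = 0.44/0.073 = 6.0274.
Ratio = (4.1096/6.0274)^1.3333 = 0.6818^1.3333 ≈ 0.6001

k*_O / k*_A ≈ 0.60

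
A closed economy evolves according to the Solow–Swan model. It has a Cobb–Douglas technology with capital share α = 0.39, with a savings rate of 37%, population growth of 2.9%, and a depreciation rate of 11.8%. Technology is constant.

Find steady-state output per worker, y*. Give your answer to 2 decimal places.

In steady state, investment equals break-even investment: s·k^α = (n + δ)·k.
Dividing both sides by k: k^(1−α) = s / (n + δ).
k^0.61 = 0.37 / (0.029 + 0.118) = 0.37 / 0.147 = 2.5170
k* = 2.5170^(1/0.61) ≈ 4.5414
y* = (k*)^α = 4.5414^0.39 ≈ 1.8043

y* = 1.80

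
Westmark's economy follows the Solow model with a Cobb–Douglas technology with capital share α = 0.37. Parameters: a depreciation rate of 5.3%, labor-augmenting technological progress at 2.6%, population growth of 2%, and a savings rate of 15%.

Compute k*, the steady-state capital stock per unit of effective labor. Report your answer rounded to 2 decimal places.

k* = 1.93

In steady state, investment equals break-even investment: s·k^α = (n + g + δ)·k.
Dividing both sides by k: k^(1−α) = s / (n + g + δ).
k^0.63 = 0.15 / (0.020 + 0.026 + 0.053) = 0.15 / 0.099 = 1.5152
k* = 1.5152^(1/0.63) ≈ 1.9340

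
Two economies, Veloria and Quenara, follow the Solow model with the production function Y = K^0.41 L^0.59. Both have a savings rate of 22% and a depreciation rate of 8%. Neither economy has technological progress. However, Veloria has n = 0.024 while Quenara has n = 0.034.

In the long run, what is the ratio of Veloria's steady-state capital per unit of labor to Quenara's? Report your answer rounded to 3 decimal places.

Steady-state k* = [s/(n + δ)]^(1/(1−α)), so the ratio is [ (s_V/(n + δ)_V) / (s_Q/(n + δ)_Q) ]^1.6949.
s_V/(n + δ)_V = 0.22/0.104 = 2.1154; s_Q/(n + δ)_Q = 0.22/0.114 = 1.9298.
Ratio = (2.1154/1.9298)^1.6949 = 1.0962^1.6949 ≈ 1.1684

ratio ≈ 1.168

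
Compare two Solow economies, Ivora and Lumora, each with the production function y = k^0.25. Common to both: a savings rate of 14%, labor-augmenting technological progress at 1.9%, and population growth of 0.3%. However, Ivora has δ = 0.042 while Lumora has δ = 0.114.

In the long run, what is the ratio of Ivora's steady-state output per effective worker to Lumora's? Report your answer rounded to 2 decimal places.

y*_I / y*_L ≈ 1.29

Steady-state y* = [s/(n + g + δ)]^(α/(1−α)), so the ratio is [ (s_I/(n + g + δ)_I) / (s_L/(n + g + δ)_L) ]^0.3333.
s_I/(n + g + δ)_I = 0.14/0.064 = 2.1875; s_L/(n + g + δ)_L = 0.14/0.136 = 1.0294.
Ratio = (2.1875/1.0294)^0.3333 = 2.1250^0.3333 ≈ 1.2856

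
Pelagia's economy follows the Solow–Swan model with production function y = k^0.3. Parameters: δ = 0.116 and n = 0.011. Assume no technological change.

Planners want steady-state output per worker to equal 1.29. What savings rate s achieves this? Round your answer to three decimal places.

At the steady state, Δk = 0, so s·k^α = (n + δ)·k.
Since y* = [s/(n + δ)]^(α/(1−α)), we have s/(n + δ) = (y*)^((1−α)/α) = 1.29^2.3333 = 1.8115.
Therefore s = 1.8115 × (n + δ) = 1.8115 × 0.127 = 0.2301.

s ≈ 0.230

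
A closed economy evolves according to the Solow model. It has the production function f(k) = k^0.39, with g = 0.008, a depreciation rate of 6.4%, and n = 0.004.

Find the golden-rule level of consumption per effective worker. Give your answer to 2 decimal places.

c_gold ≈ 1.74

At the golden rule, f'(k) = n + g + δ, so α·k^(α−1) = n + g + δ and k_gold = (α/(n + g + δ))^(1/(1−α)).
k_gold = (0.39/0.076)^(1/0.61) = 5.1316^1.6393 ≈ 14.5988
c_gold = f(k_gold) − (n + g + δ)·k_gold = 2.8450 − 0.076×14.5988 ≈ 1.7355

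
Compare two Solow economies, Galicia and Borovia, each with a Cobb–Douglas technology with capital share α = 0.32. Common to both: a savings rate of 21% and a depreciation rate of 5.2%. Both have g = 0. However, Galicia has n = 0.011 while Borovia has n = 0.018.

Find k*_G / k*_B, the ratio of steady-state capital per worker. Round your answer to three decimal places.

Steady-state k* = [s/(n + δ)]^(1/(1−α)), so the ratio is [ (s_G/(n + δ)_G) / (s_B/(n + δ)_B) ]^1.4706.
s_G/(n + δ)_G = 0.21/0.063 = 3.3333; s_B/(n + δ)_B = 0.21/0.070 = 3.0000.
Ratio = (3.3333/3.0000)^1.4706 = 1.1111^1.4706 ≈ 1.1676

k*_G / k*_B ≈ 1.168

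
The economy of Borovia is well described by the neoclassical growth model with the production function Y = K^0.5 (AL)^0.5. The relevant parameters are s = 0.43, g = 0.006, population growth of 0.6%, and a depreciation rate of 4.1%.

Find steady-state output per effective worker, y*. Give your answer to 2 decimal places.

Steady state requires s·f(k) = (n + g + δ)·k, i.e. s·k^α = (n + g + δ)·k.
Dividing both sides by k: k^(1−α) = s / (n + g + δ).
k^0.5 = 0.43 / (0.006 + 0.006 + 0.041) = 0.43 / 0.053 = 8.1132
k* = 8.1132^(1/0.5) ≈ 65.8240
y* = (k*)^α = 65.8240^0.5 ≈ 8.1132

y* ≈ 8.11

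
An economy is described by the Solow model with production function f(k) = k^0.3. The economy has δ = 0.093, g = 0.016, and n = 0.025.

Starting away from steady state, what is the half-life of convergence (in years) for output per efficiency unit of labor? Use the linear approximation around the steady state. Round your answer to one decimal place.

Near the steady state the convergence rate is λ = (1 − α)(n + g + δ).
λ = (1 − 0.3) × 0.134 = 0.7 × 0.134 = 0.0938
Half-life = ln 2 / λ = 0.6931 / 0.0938 ≈ 7.39 years

about 7.4 years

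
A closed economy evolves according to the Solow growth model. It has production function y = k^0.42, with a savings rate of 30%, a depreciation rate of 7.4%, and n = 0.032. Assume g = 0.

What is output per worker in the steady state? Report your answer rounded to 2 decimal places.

y* = 2.12

At the steady state, Δk = 0, so s·k^α = (n + δ)·k.
Rearranging, k^(1−α) = s / (n + δ).
k^0.58 = 0.30 / (0.032 + 0.074) = 0.30 / 0.106 = 2.8302
k* = 2.8302^(1/0.58) ≈ 6.0117
y* = (k*)^α = 6.0117^0.42 ≈ 2.1241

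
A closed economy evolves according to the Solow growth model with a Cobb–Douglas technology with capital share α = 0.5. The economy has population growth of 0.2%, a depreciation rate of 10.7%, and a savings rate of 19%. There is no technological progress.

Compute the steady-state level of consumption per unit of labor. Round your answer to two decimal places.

c* ≈ 1.41

At the steady state, Δk = 0, so s·k^α = (n + δ)·k.
Rearranging, k^(1−α) = s / (n + δ).
k^0.5 = 0.19 / (0.002 + 0.107) = 0.19 / 0.109 = 1.7431
k* = 1.7431^(1/0.5) ≈ 3.0384
y* = (k*)^α = 3.0384^0.5 ≈ 1.7431
c* = (1 − s)·y* = (1 − 0.19) × 1.7431 ≈ 1.4119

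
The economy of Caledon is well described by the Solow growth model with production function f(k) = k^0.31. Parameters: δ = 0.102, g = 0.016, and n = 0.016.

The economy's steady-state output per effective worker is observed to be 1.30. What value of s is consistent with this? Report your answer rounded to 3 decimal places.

At the steady state, Δk = 0, so s·k^α = (n + g + δ)·k.
Since y* = [s/(n + g + δ)]^(α/(1−α)), we have s/(n + g + δ) = (y*)^((1−α)/α) = 1.30^2.2258 = 1.7931.
Therefore s = 1.7931 × (n + g + δ) = 1.7931 × 0.134 = 0.2403.

s ≈ 0.240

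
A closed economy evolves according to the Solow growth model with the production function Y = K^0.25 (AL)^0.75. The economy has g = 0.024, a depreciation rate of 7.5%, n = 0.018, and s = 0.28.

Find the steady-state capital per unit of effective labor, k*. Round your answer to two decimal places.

k* ≈ 3.20

At the steady state, Δk = 0, so s·k^α = (n + g + δ)·k.
Rearranging, k^(1−α) = s / (n + g + δ).
k^0.75 = 0.28 / (0.018 + 0.024 + 0.075) = 0.28 / 0.117 = 2.3932
k* = 2.3932^(1/0.75) ≈ 3.2011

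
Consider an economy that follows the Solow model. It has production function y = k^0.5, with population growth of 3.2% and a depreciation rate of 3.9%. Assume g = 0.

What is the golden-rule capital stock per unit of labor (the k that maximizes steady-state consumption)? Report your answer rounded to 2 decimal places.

The golden rule sets f'(k) = n + δ, i.e. α·k^(α−1) = n + δ.
So k^(1−α) = α / (n + δ) = 0.5 / 0.071 = 7.0423.
k_gold = 7.0423^(1/0.5) ≈ 49.5940

k_gold ≈ 49.59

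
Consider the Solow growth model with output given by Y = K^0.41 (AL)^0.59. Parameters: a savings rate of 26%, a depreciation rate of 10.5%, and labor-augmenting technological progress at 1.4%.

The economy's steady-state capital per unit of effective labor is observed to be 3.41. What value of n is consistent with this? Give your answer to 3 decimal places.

In steady state, investment equals break-even investment: s·k^α = (n + g + δ)·k.
So s / (n + g + δ) = (k*)^(1−α) = 3.41^0.59 = 2.0622.
Therefore n + g + δ = s / 2.0622 = 0.26 / 2.0622 = 0.1261, so n = 0.1261 − 0.119 = 0.0071.

n ≈ 0.007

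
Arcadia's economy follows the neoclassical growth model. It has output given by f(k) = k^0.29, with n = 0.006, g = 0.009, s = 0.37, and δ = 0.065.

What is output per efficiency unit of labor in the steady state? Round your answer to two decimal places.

y* = 1.87

In steady state, investment equals break-even investment: s·k^α = (n + g + δ)·k.
Dividing both sides by k: k^(1−α) = s / (n + g + δ).
k^0.71 = 0.37 / (0.006 + 0.009 + 0.065) = 0.37 / 0.080 = 4.6250
k* = 4.6250^(1/0.71) ≈ 8.6452
y* = (k*)^α = 8.6452^0.29 ≈ 1.8692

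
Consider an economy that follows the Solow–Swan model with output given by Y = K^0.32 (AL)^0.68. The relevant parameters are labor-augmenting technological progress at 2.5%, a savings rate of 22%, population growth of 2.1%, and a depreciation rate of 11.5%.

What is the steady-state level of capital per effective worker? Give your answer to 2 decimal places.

Steady state requires s·f(k) = (n + g + δ)·k, i.e. s·k^α = (n + g + δ)·k.
Rearranging, k^(1−α) = s / (n + g + δ).
k^0.68 = 0.22 / (0.021 + 0.025 + 0.115) = 0.22 / 0.161 = 1.3665
k* = 1.3665^(1/0.68) ≈ 1.5828

k* ≈ 1.58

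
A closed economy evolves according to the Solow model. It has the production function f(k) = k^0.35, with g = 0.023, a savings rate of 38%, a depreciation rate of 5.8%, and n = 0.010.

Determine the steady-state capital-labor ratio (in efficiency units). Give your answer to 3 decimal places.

In steady state, investment equals break-even investment: s·k^α = (n + g + δ)·k.
Rearranging, k^(1−α) = s / (n + g + δ).
k^0.65 = 0.38 / (0.010 + 0.023 + 0.058) = 0.38 / 0.091 = 4.1758
k* = 4.1758^(1/0.65) ≈ 9.0154

k* = 9.015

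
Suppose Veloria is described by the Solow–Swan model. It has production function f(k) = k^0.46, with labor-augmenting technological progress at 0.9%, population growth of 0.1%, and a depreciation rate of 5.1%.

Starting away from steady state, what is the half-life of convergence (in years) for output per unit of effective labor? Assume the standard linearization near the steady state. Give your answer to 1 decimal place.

Near the steady state the convergence rate is λ = (1 − α)(n + g + δ).
λ = (1 − 0.46) × 0.061 = 0.54 × 0.061 = 0.03294
Half-life = ln 2 / λ = 0.6931 / 0.03294 ≈ 21.04 years

about 21.0 years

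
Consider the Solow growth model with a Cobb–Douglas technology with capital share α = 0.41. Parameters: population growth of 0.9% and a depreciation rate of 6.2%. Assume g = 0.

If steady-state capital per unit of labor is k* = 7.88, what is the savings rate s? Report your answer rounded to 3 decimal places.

s ≈ 0.240

At the steady state, Δk = 0, so s·k^α = (n + δ)·k.
So s / (n + δ) = (k*)^(1−α) = 7.88^0.59 = 3.3803.
Therefore s = 3.3803 × (n + δ) = 3.3803 × 0.071 = 0.2400.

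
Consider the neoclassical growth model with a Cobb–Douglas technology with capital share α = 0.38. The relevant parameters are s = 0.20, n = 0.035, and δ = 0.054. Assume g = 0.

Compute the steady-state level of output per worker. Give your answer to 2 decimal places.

Steady state requires s·f(k) = (n + δ)·k, i.e. s·k^α = (n + δ)·k.
Rearranging, k^(1−α) = s / (n + δ).
k^0.62 = 0.20 / (0.035 + 0.054) = 0.20 / 0.089 = 2.2472
k* = 2.2472^(1/0.62) ≈ 3.6912
y* = (k*)^α = 3.6912^0.38 ≈ 1.6426

y* = 1.64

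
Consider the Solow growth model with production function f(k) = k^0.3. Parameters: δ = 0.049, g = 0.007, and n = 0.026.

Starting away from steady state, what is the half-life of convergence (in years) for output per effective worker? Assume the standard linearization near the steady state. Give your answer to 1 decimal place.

Near the steady state the convergence rate is λ = (1 − α)(n + g + δ).
λ = (1 − 0.3) × 0.082 = 0.7 × 0.082 = 0.0574
Half-life = ln 2 / λ = 0.6931 / 0.0574 ≈ 12.07 years

t_½ ≈ 12.1 years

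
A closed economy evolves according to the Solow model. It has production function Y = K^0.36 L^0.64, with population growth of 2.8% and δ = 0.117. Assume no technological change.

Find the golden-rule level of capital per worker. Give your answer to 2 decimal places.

k_gold ≈ 4.14

The golden rule sets f'(k) = n + δ, i.e. α·k^(α−1) = n + δ.
So k^(1−α) = α / (n + δ) = 0.36 / 0.145 = 2.4828.
k_gold = 2.4828^(1/0.64) ≈ 4.1409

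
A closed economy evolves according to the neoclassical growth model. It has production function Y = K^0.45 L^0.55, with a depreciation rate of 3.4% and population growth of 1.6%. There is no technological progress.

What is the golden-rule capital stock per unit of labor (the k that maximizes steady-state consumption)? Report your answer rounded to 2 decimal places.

The golden rule sets f'(k) = n + δ, i.e. α·k^(α−1) = n + δ.
So k^(1−α) = α / (n + δ) = 0.45 / 0.050 = 9.0000.
k_gold = 9.0000^(1/0.55) ≈ 54.3233

k_gold ≈ 54.32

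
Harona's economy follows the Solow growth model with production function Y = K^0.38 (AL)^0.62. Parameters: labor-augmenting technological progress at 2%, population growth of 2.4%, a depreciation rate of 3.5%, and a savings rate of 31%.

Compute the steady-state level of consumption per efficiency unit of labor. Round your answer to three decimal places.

c* ≈ 1.595

Steady state requires s·f(k) = (n + g + δ)·k, i.e. s·k^α = (n + g + δ)·k.
Dividing both sides by k: k^(1−α) = s / (n + g + δ).
k^0.62 = 0.31 / (0.024 + 0.020 + 0.035) = 0.31 / 0.079 = 3.9241
k* = 3.9241^(1/0.62) ≈ 9.0708
y* = (k*)^α = 9.0708^0.38 ≈ 2.3116
c* = (1 − s)·y* = (1 − 0.31) × 2.3116 ≈ 1.5950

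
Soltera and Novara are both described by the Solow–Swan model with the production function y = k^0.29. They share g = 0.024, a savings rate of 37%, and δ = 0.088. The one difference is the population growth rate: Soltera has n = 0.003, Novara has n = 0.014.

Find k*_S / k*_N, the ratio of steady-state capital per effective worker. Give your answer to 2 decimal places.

Steady-state k* = [s/(n + g + δ)]^(1/(1−α)), so the ratio is [ (s_S/(n + g + δ)_S) / (s_N/(n + g + δ)_N) ]^1.4085.
s_S/(n + g + δ)_S = 0.37/0.115 = 3.2174; s_N/(n + g + δ)_N = 0.37/0.126 = 2.9365.
Ratio = (3.2174/2.9365)^1.4085 = 1.0957^1.4085 ≈ 1.1374

ratio ≈ 1.14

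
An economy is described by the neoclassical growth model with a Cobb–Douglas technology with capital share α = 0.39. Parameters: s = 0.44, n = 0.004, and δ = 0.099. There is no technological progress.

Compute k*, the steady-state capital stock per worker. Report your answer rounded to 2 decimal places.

k* ≈ 10.81

Steady state requires s·f(k) = (n + δ)·k, i.e. s·k^α = (n + δ)·k.
Rearranging, k^(1−α) = s / (n + δ).
k^0.61 = 0.44 / (0.004 + 0.099) = 0.44 / 0.103 = 4.2718
k* = 4.2718^(1/0.61) ≈ 10.8091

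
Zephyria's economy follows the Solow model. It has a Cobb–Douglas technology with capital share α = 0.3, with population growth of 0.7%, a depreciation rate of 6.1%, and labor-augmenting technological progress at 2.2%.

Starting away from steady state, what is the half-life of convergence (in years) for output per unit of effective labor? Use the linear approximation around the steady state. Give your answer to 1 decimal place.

half-life ≈ 11.0 years

Near the steady state the convergence rate is λ = (1 − α)(n + g + δ).
λ = (1 − 0.3) × 0.090 = 0.7 × 0.090 = 0.0630
Half-life = ln 2 / λ = 0.6931 / 0.0630 ≈ 11.00 years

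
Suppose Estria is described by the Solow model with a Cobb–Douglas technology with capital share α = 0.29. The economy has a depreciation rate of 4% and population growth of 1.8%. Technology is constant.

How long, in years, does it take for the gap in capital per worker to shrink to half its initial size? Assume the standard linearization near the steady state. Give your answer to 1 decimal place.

Near the steady state the convergence rate is λ = (1 − α)(n + δ).
λ = (1 − 0.29) × 0.058 = 0.71 × 0.058 = 0.04118
Half-life = ln 2 / λ = 0.6931 / 0.04118 ≈ 16.83 years

about 16.8 years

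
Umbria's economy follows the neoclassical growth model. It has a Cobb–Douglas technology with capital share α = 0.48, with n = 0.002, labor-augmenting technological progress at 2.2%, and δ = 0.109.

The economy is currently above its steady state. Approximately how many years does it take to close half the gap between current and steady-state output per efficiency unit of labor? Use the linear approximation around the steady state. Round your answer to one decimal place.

Near the steady state the convergence rate is λ = (1 − α)(n + g + δ).
λ = (1 − 0.48) × 0.133 = 0.52 × 0.133 = 0.06916
Half-life = ln 2 / λ = 0.6931 / 0.06916 ≈ 10.02 years

t_½ ≈ 10.0 years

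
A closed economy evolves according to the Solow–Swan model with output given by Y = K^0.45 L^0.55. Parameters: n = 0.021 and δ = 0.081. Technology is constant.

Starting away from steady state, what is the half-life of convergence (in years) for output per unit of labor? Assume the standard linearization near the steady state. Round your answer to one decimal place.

half-life ≈ 12.4 years

Near the steady state the convergence rate is λ = (1 − α)(n + δ).
λ = (1 − 0.45) × 0.102 = 0.55 × 0.102 = 0.0561
Half-life = ln 2 / λ = 0.6931 / 0.0561 ≈ 12.35 years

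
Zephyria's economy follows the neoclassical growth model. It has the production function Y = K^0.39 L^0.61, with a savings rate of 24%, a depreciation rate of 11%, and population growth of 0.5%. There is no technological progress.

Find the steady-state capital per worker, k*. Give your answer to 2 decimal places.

k* ≈ 3.34

Steady state requires s·f(k) = (n + δ)·k, i.e. s·k^α = (n + δ)·k.
Dividing both sides by k: k^(1−α) = s / (n + δ).
k^0.61 = 0.24 / (0.005 + 0.110) = 0.24 / 0.115 = 2.0870
k* = 2.0870^(1/0.61) ≈ 3.3405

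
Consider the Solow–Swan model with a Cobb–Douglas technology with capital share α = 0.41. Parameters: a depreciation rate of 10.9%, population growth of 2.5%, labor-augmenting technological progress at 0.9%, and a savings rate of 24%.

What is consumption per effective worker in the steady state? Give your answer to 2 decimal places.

At the steady state, Δk = 0, so s·k^α = (n + g + δ)·k.
Dividing both sides by k: k^(1−α) = s / (n + g + δ).
k^0.59 = 0.24 / (0.025 + 0.009 + 0.109) = 0.24 / 0.143 = 1.6783
k* = 1.6783^(1/0.59) ≈ 2.4051
y* = (k*)^α = 2.4051^0.41 ≈ 1.4331
c* = (1 − s)·y* = (1 − 0.24) × 1.4331 ≈ 1.0892

c* ≈ 1.09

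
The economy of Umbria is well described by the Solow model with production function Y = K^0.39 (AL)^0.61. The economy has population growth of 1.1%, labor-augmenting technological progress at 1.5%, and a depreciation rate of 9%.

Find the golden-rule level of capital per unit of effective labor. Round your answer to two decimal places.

k_gold ≈ 7.30

The golden rule sets f'(k) = n + g + δ, i.e. α·k^(α−1) = n + g + δ.
So k^(1−α) = α / (n + g + δ) = 0.39 / 0.116 = 3.3621.
k_gold = 3.3621^(1/0.61) ≈ 7.2996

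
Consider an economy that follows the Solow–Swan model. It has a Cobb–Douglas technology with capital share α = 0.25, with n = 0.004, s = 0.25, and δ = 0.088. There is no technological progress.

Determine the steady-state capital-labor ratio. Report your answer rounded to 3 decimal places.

k* ≈ 3.792

In steady state, investment equals break-even investment: s·k^α = (n + δ)·k.
Rearranging, k^(1−α) = s / (n + δ).
k^0.75 = 0.25 / (0.004 + 0.088) = 0.25 / 0.092 = 2.7174
k* = 2.7174^(1/0.75) ≈ 3.7920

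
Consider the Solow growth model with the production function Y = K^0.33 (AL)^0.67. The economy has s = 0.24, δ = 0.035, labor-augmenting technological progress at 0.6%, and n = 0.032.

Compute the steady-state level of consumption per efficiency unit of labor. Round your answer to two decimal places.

Steady state requires s·f(k) = (n + g + δ)·k, i.e. s·k^α = (n + g + δ)·k.
Dividing both sides by k: k^(1−α) = s / (n + g + δ).
k^0.67 = 0.24 / (0.032 + 0.006 + 0.035) = 0.24 / 0.073 = 3.2877
k* = 3.2877^(1/0.67) ≈ 5.9085
y* = (k*)^α = 5.9085^0.33 ≈ 1.7972
c* = (1 − s)·y* = (1 − 0.24) × 1.7972 ≈ 1.3659

c* = 1.37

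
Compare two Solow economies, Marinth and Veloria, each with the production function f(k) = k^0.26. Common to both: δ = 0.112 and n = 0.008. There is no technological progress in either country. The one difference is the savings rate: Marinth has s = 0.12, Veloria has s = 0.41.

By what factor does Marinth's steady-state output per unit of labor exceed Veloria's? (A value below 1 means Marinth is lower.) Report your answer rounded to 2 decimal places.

ratio ≈ 0.65

Steady-state y* = [s/(n + δ)]^(α/(1−α)), so the ratio is [ (s_M/(n + δ)_M) / (s_V/(n + δ)_V) ]^0.3514.
s_M/(n + δ)_M = 0.12/0.120 = 1.0000; s_V/(n + δ)_V = 0.41/0.120 = 3.4167.
Ratio = (1.0000/3.4167)^0.3514 = 0.2927^0.3514 ≈ 0.6494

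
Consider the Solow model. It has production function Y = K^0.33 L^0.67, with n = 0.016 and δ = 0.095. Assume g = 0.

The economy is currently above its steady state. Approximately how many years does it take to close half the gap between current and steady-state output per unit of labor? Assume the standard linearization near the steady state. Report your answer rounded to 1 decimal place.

half-life ≈ 9.3 years

Near the steady state the convergence rate is λ = (1 − α)(n + δ).
λ = (1 − 0.33) × 0.111 = 0.67 × 0.111 = 0.07437
Half-life = ln 2 / λ = 0.6931 / 0.07437 ≈ 9.32 years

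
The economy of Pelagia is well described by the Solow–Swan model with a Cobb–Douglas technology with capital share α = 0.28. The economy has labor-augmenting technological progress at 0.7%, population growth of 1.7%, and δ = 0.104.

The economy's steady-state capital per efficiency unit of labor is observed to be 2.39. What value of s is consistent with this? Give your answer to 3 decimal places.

s ≈ 0.240

At the steady state, Δk = 0, so s·k^α = (n + g + δ)·k.
So s / (n + g + δ) = (k*)^(1−α) = 2.39^0.72 = 1.8726.
Therefore s = 1.8726 × (n + g + δ) = 1.8726 × 0.128 = 0.2397.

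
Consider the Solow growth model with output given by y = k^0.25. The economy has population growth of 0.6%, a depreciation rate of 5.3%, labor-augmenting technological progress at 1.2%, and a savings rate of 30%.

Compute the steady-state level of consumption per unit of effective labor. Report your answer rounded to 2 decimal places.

c* ≈ 1.13

In steady state, investment equals break-even investment: s·k^α = (n + g + δ)·k.
Dividing both sides by k: k^(1−α) = s / (n + g + δ).
k^0.75 = 0.30 / (0.006 + 0.012 + 0.053) = 0.30 / 0.071 = 4.2254
k* = 4.2254^(1/0.75) ≈ 6.8311
y* = (k*)^α = 6.8311^0.25 ≈ 1.6167
c* = (1 − s)·y* = (1 − 0.30) × 1.6167 ≈ 1.1317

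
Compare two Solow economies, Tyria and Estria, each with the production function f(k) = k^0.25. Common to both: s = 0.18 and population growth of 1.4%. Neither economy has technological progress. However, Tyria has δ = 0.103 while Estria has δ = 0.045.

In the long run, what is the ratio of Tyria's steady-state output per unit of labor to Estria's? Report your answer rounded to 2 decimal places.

Steady-state y* = [s/(n + δ)]^(α/(1−α)), so the ratio is [ (s_T/(n + δ)_T) / (s_E/(n + δ)_E) ]^0.3333.
s_T/(n + δ)_T = 0.18/0.117 = 1.5385; s_E/(n + δ)_E = 0.18/0.059 = 3.0508.
Ratio = (1.5385/3.0508)^0.3333 = 0.5043^0.3333 ≈ 0.7960

y*_T / y*_E ≈ 0.80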